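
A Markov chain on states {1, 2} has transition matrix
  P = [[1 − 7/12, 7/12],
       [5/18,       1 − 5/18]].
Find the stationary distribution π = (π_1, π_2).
π_1 = 10/31, π_2 = 21/31

Solve πP = π with π_1 + π_2 = 1. From πP = π: π_1 · (1 − 7/12) + π_2 · 5/18 = π_1 ⇒ π_2 · 5/18 = π_1 · 7/12 ⇒ π_2/π_1 = (7/12)/(5/18) = 21/10. Together with π_1 + π_2 = 1:
  π_1 = (5/18)/(7/12 + 5/18) = (5/18)/(31/36) = 10/31,
  π_2 = (7/12)/(7/12 + 5/18) = (7/12)/(31/36) = 21/31.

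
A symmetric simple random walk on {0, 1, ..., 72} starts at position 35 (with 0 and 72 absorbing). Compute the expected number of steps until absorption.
E[τ | X_0 = 35] = 1295

Let v_k = E[τ | X_0 = k]. Boundary: v_0 = v_72 = 0. Recurrence: v_k = 1 + (v_{k-1} + v_{k+1})/2 for 1 ≤ k ≤ 71. The particular solution to v_k − (v_{k-1} + v_{k+1})/2 = 1 is v_k = −k^2. Adding homogeneous solution A + B k and matching boundaries gives v_k = k (72 − k). Substituting k = 35: v_35 = 35 · 37 = 1295.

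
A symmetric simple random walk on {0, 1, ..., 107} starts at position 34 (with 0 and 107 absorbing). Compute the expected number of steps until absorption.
E[τ | X_0 = 34] = 2482

Let v_k = E[τ | X_0 = k]. Boundary: v_0 = v_107 = 0. Recurrence: v_k = 1 + (v_{k-1} + v_{k+1})/2 for 1 ≤ k ≤ 106. The particular solution to v_k − (v_{k-1} + v_{k+1})/2 = 1 is v_k = −k^2. Adding homogeneous solution A + B k and matching boundaries gives v_k = k (107 − k). Substituting k = 34: v_34 = 34 · 73 = 2482.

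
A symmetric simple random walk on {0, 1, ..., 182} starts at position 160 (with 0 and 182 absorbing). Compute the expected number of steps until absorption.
E[τ | X_0 = 160] = 3520

Let v_k = E[τ | X_0 = k]. Boundary: v_0 = v_182 = 0. Recurrence: v_k = 1 + (v_{k-1} + v_{k+1})/2 for 1 ≤ k ≤ 181. The particular solution to v_k − (v_{k-1} + v_{k+1})/2 = 1 is v_k = −k^2. Adding homogeneous solution A + B k and matching boundaries gives v_k = k (182 − k). Substituting k = 160: v_160 = 160 · 22 = 3520.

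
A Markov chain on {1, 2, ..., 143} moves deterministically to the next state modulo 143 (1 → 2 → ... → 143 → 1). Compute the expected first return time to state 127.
E[T_127 | X_0 = 127] = 143

The chain cycles deterministically, so starting at state 127 it returns in exactly 143 steps. Equivalently, the stationary distribution is uniform π_j = 1/143 for every state j, so by Kac's formula E[T_127] = 1/π_127 = 143.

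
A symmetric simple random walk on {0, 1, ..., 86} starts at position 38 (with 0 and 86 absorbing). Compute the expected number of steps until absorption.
E[τ | X_0 = 38] = 1824

Let v_k = E[τ | X_0 = k]. Boundary: v_0 = v_86 = 0. Recurrence: v_k = 1 + (v_{k-1} + v_{k+1})/2 for 1 ≤ k ≤ 85. The particular solution to v_k − (v_{k-1} + v_{k+1})/2 = 1 is v_k = −k^2. Adding homogeneous solution A + B k and matching boundaries gives v_k = k (86 − k). Substituting k = 38: v_38 = 38 · 48 = 1824.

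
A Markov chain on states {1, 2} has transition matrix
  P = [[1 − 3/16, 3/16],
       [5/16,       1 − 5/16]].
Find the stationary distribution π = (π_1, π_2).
π_1 = 5/8, π_2 = 3/8

Solve πP = π with π_1 + π_2 = 1. From πP = π: π_1 · (1 − 3/16) + π_2 · 5/16 = π_1 ⇒ π_2 · 5/16 = π_1 · 3/16 ⇒ π_2/π_1 = (3/16)/(5/16) = 3/5. Together with π_1 + π_2 = 1:
  π_1 = (5/16)/(3/16 + 5/16) = (5/16)/(1/2) = 5/8,
  π_2 = (3/16)/(3/16 + 5/16) = (3/16)/(1/2) = 3/8.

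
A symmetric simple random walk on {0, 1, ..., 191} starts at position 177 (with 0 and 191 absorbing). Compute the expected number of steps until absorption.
E[τ | X_0 = 177] = 2478

Let v_k = E[τ | X_0 = k]. Boundary: v_0 = v_191 = 0. Recurrence: v_k = 1 + (v_{k-1} + v_{k+1})/2 for 1 ≤ k ≤ 190. The particular solution to v_k − (v_{k-1} + v_{k+1})/2 = 1 is v_k = −k^2. Adding homogeneous solution A + B k and matching boundaries gives v_k = k (191 − k). Substituting k = 177: v_177 = 177 · 14 = 2478.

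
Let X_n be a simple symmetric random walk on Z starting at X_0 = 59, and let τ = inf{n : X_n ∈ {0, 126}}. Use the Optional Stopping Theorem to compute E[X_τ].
E[X_τ] = 59

X_n is a martingale and τ is a bounded-mean stopping time (indeed τ is finite a.s. with bounded expectation since the walk is in a bounded region). By the OST, E[X_τ] = E[X_0] = 59. Equivalently: E[X_τ] = 126 · P(hit 126 first) + 0 · P(hit 0 first) = 126 · (59/126) = 59.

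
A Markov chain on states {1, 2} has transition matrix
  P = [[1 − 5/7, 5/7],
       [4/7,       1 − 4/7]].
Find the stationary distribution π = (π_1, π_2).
π_1 = 4/9, π_2 = 5/9

Solve πP = π with π_1 + π_2 = 1. From πP = π: π_1 · (1 − 5/7) + π_2 · 4/7 = π_1 ⇒ π_2 · 4/7 = π_1 · 5/7 ⇒ π_2/π_1 = (5/7)/(4/7) = 5/4. Together with π_1 + π_2 = 1:
  π_1 = (4/7)/(5/7 + 4/7) = (4/7)/(9/7) = 4/9,
  π_2 = (5/7)/(5/7 + 4/7) = (5/7)/(9/7) = 5/9.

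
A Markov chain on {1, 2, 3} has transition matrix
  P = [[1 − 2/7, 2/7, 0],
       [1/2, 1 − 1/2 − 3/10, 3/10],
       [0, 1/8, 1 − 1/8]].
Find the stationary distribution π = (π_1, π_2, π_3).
π = (35/103, 20/103, 48/103)

This is a birth-death chain on three states, which satisfies detailed balance: π_1 · P_{12} = π_2 · P_{21} and π_2 · P_{23} = π_3 · P_{32}.
From π_1 · 2/7 = π_2 · 1/2: π_2/π_1 = (2/7)/(1/2) = 4/7.
From π_2 · 3/10 = π_3 · 1/8: π_3/π_2 = (3/10)/(1/8) = 12/5.
Take π_1 proportional to 1; then unnormalized π = (1, 4/7, 48/35). Normalize by dividing by the sum 103/35:
  π = (35/103, 20/103, 48/103).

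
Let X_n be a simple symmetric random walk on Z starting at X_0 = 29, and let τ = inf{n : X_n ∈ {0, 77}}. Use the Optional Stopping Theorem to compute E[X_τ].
E[X_τ] = 29

X_n is a martingale and τ is a bounded-mean stopping time (indeed τ is finite a.s. with bounded expectation since the walk is in a bounded region). By the OST, E[X_τ] = E[X_0] = 29. Equivalently: E[X_τ] = 77 · P(hit 77 first) + 0 · P(hit 0 first) = 77 · (29/77) = 29.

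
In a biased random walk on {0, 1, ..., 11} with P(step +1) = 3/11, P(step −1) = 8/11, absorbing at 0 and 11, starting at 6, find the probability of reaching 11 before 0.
P(hit 11 before 0) = (1 − (8/3)^6) / (1 − (8/3)^11) = 12704769/1717951489

Let u_k denote P(reach 11 before 0 | start at k). Boundary: u_0 = 0, u_11 = 1. Recurrence: u_k = 3/11·u_{k+1} + 8/11·u_{k-1} for 1 ≤ k ≤ 10. Try u_k = A + B·r^k with r = q/p = (8/11)/(3/11) = 8/3. Substitution satisfies the recurrence; boundary conditions give:
  u_k = (1 − r^k) / (1 − r^N) = (1 − (8/3)^6) / (1 − (8/3)^11) = 12704769/1717951489.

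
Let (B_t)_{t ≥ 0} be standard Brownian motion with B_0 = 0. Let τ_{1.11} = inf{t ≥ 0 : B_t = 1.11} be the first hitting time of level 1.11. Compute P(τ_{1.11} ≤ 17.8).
P(τ_{1.11} ≤ 17.8) = 2(1 − Φ(1.11/√17.8)) = 2(1 − Φ(0.2631)) ≈ 0.7925

By the reflection principle for standard BM, P(τ_b ≤ t) = 2 · P(B_t ≥ b). Since B_t ~ N(0, t), P(B_t ≥ 1.11) = 1 − Φ(1.11/√t) = 1 − Φ(1.11/√17.8) = 1 − Φ(0.2631) ≈ 0.39624. Doubling: P(τ_{1.11} ≤ 17.8) ≈ 2 · 0.39624 = 0.79248 ≈ 0.7925.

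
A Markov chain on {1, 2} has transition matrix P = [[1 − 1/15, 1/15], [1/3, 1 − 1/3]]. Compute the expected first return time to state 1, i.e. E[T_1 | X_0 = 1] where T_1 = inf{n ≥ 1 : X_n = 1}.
E[T_1 | X_0 = 1] = 1/π_1 = 6/5

For an irreducible recurrent Markov chain with stationary distribution π, E[T_i | X_0 = i] = 1/π_i (Kac's formula). Here π_1 = (1/3)/(1/15 + 1/3) = (1/3)/(2/5) = 5/6, so E[T_1 | X_0 = 1] = 1/π_1 = (1/15 + 1/3)/(1/3) = (2/5)/(1/3) = 6/5.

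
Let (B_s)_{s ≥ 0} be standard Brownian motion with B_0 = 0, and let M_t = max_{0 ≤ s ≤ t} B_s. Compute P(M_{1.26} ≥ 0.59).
P(M_{1.26} ≥ 0.59) = 2·P(B_{1.26} ≥ 0.59) = 2(1 − Φ(0.59/√1.26)) ≈ 0.5992

By the reflection principle for Brownian motion, P(M_t ≥ a) = 2 · P(B_t ≥ a) for a ≥ 0. Since B_t ~ N(0, t), P(B_t ≥ 0.59) = 1 − Φ(0.59/√t) = 1 − Φ(0.59/√1.26) = 1 − Φ(0.5256). So
  P(M_{1.26} ≥ 0.59) = 2(1 − Φ(0.5256)) ≈ 0.5992.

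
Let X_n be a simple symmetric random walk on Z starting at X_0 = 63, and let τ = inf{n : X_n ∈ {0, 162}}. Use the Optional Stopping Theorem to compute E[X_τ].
E[X_τ] = 63

X_n is a martingale and τ is a bounded-mean stopping time (indeed τ is finite a.s. with bounded expectation since the walk is in a bounded region). By the OST, E[X_τ] = E[X_0] = 63. Equivalently: E[X_τ] = 162 · P(hit 162 first) + 0 · P(hit 0 first) = 162 · (63/162) = 63.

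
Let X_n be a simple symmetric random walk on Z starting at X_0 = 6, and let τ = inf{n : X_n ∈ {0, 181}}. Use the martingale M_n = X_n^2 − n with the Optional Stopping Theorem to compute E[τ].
E[τ] = 1050

M_n = X_n^2 − n is a martingale (since E[X_{n+1}^2 | F_n] = X_n^2 + 1). By OST (τ has finite mean in a bounded region), E[M_τ] = E[M_0] = X_0^2 − 0 = 6^2 = 36. Also E[M_τ] = E[X_τ^2] − E[τ]. The walk exits at 0 or 181, with P(hit 181 first) = 6/181, so E[X_τ^2] = 181^2 · 6/181 + 0 = 1086. Thus E[τ] = E[X_τ^2] − E[M_τ] = 1086 − 36 = 1050 = 6(181 − 6) = 1050.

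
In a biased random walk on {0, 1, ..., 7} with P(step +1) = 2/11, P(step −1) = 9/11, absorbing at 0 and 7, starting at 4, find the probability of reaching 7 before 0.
P(hit 7 before 0) = (1 − (9/2)^4) / (1 − (9/2)^7) = 7480/683263

Let u_k denote P(reach 7 before 0 | start at k). Boundary: u_0 = 0, u_7 = 1. Recurrence: u_k = 2/11·u_{k+1} + 9/11·u_{k-1} for 1 ≤ k ≤ 6. Try u_k = A + B·r^k with r = q/p = (9/11)/(2/11) = 9/2. Substitution satisfies the recurrence; boundary conditions give:
  u_k = (1 − r^k) / (1 − r^N) = (1 − (9/2)^4) / (1 − (9/2)^7) = 7480/683263.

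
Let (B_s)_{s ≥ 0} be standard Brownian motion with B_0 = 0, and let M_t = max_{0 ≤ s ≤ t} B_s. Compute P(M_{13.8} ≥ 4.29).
P(M_{13.8} ≥ 4.29) = 2·P(B_{13.8} ≥ 4.29) = 2(1 − Φ(4.29/√13.8)) ≈ 0.2482

By the reflection principle for Brownian motion, P(M_t ≥ a) = 2 · P(B_t ≥ a) for a ≥ 0. Since B_t ~ N(0, t), P(B_t ≥ 4.29) = 1 − Φ(4.29/√t) = 1 − Φ(4.29/√13.8) = 1 − Φ(1.1548). So
  P(M_{13.8} ≥ 4.29) = 2(1 − Φ(1.1548)) ≈ 0.2482.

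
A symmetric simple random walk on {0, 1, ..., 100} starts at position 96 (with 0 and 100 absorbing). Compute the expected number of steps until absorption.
E[τ | X_0 = 96] = 384

Let v_k = E[τ | X_0 = k]. Boundary: v_0 = v_100 = 0. Recurrence: v_k = 1 + (v_{k-1} + v_{k+1})/2 for 1 ≤ k ≤ 99. The particular solution to v_k − (v_{k-1} + v_{k+1})/2 = 1 is v_k = −k^2. Adding homogeneous solution A + B k and matching boundaries gives v_k = k (100 − k). Substituting k = 96: v_96 = 96 · 4 = 384.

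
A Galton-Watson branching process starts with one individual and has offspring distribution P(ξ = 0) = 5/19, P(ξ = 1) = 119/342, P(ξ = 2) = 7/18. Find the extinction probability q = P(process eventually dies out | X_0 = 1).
q = 90/133

The pgf is f(s) = 5/19 + 119/342·s + 7/18·s². The extinction probability q is the smallest fixed point of f in [0, 1]. Setting s = f(s):
  7/18·s² + (119/342 − 1)·s + 5/19 = 0
  7/18·s² − (5/19 + 7/18)·s + 5/19 = 0
which factors as (s − 1)·(7/18·s − 5/19) = 0, giving roots s = 1 and s = (5/19)/(7/18) = 90/133.
Mean offspring μ = 119/342 + 2·7/18 = 385/342 > 1 (supercritical), so q < 1. The extinction probability is the smaller root: q = (5/19)/(7/18) = 90/133.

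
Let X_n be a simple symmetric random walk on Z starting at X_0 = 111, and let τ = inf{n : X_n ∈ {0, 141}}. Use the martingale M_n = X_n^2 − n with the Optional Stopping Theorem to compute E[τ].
E[τ] = 3330

M_n = X_n^2 − n is a martingale (since E[X_{n+1}^2 | F_n] = X_n^2 + 1). By OST (τ has finite mean in a bounded region), E[M_τ] = E[M_0] = X_0^2 − 0 = 111^2 = 12321. Also E[M_τ] = E[X_τ^2] − E[τ]. The walk exits at 0 or 141, with P(hit 141 first) = 111/141, so E[X_τ^2] = 141^2 · 111/141 + 0 = 15651. Thus E[τ] = E[X_τ^2] − E[M_τ] = 15651 − 12321 = 3330 = 111(141 − 111) = 3330.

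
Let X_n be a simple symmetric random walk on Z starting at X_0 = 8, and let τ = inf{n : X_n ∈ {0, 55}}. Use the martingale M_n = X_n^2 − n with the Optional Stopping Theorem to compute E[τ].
E[τ] = 376

M_n = X_n^2 − n is a martingale (since E[X_{n+1}^2 | F_n] = X_n^2 + 1). By OST (τ has finite mean in a bounded region), E[M_τ] = E[M_0] = X_0^2 − 0 = 8^2 = 64. Also E[M_τ] = E[X_τ^2] − E[τ]. The walk exits at 0 or 55, with P(hit 55 first) = 8/55, so E[X_τ^2] = 55^2 · 8/55 + 0 = 440. Thus E[τ] = E[X_τ^2] − E[M_τ] = 440 − 64 = 376 = 8(55 − 8) = 376.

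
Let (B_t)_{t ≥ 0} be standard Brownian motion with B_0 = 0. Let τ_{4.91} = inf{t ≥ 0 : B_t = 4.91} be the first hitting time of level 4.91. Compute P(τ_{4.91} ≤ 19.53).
P(τ_{4.91} ≤ 19.53) = 2(1 − Φ(4.91/√19.53)) = 2(1 − Φ(1.1110)) ≈ 0.2666

By the reflection principle for standard BM, P(τ_b ≤ t) = 2 · P(B_t ≥ b). Since B_t ~ N(0, t), P(B_t ≥ 4.91) = 1 − Φ(4.91/√t) = 1 − Φ(4.91/√19.53) = 1 − Φ(1.1110) ≈ 0.13328. Doubling: P(τ_{4.91} ≤ 19.53) ≈ 2 · 0.13328 = 0.26656 ≈ 0.2666.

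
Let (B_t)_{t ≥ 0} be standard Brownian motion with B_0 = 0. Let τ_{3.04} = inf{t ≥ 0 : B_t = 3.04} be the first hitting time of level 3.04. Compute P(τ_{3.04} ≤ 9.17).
P(τ_{3.04} ≤ 9.17) = 2(1 − Φ(3.04/√9.17)) = 2(1 − Φ(1.0039)) ≈ 0.3154

By the reflection principle for standard BM, P(τ_b ≤ t) = 2 · P(B_t ≥ b). Since B_t ~ N(0, t), P(B_t ≥ 3.04) = 1 − Φ(3.04/√t) = 1 − Φ(3.04/√9.17) = 1 − Φ(1.0039) ≈ 0.15771. Doubling: P(τ_{3.04} ≤ 9.17) ≈ 2 · 0.15771 = 0.31542 ≈ 0.3154.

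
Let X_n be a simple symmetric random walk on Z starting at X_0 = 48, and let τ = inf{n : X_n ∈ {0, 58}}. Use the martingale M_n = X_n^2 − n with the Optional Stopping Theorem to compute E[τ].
E[τ] = 480

M_n = X_n^2 − n is a martingale (since E[X_{n+1}^2 | F_n] = X_n^2 + 1). By OST (τ has finite mean in a bounded region), E[M_τ] = E[M_0] = X_0^2 − 0 = 48^2 = 2304. Also E[M_τ] = E[X_τ^2] − E[τ]. The walk exits at 0 or 58, with P(hit 58 first) = 48/58, so E[X_τ^2] = 58^2 · 48/58 + 0 = 2784. Thus E[τ] = E[X_τ^2] − E[M_τ] = 2784 − 2304 = 480 = 48(58 − 48) = 480.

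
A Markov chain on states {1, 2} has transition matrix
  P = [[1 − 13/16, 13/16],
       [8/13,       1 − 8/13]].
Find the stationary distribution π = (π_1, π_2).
π_1 = 128/297, π_2 = 169/297

Solve πP = π with π_1 + π_2 = 1. From πP = π: π_1 · (1 − 13/16) + π_2 · 8/13 = π_1 ⇒ π_2 · 8/13 = π_1 · 13/16 ⇒ π_2/π_1 = (13/16)/(8/13) = 169/128. Together with π_1 + π_2 = 1:
  π_1 = (8/13)/(13/16 + 8/13) = (8/13)/(297/208) = 128/297,
  π_2 = (13/16)/(13/16 + 8/13) = (13/16)/(297/208) = 169/297.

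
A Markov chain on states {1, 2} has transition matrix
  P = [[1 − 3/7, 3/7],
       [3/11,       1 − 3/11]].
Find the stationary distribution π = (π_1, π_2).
π_1 = 7/18, π_2 = 11/18

Solve πP = π with π_1 + π_2 = 1. From πP = π: π_1 · (1 − 3/7) + π_2 · 3/11 = π_1 ⇒ π_2 · 3/11 = π_1 · 3/7 ⇒ π_2/π_1 = (3/7)/(3/11) = 11/7. Together with π_1 + π_2 = 1:
  π_1 = (3/11)/(3/7 + 3/11) = (3/11)/(54/77) = 7/18,
  π_2 = (3/7)/(3/7 + 3/11) = (3/7)/(54/77) = 11/18.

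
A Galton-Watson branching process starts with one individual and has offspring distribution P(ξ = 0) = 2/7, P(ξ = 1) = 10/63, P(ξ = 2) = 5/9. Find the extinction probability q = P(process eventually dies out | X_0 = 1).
q = 18/35

The pgf is f(s) = 2/7 + 10/63·s + 5/9·s². The extinction probability q is the smallest fixed point of f in [0, 1]. Setting s = f(s):
  5/9·s² + (10/63 − 1)·s + 2/7 = 0
  5/9·s² − (2/7 + 5/9)·s + 2/7 = 0
which factors as (s − 1)·(5/9·s − 2/7) = 0, giving roots s = 1 and s = (2/7)/(5/9) = 18/35.
Mean offspring μ = 10/63 + 2·5/9 = 80/63 > 1 (supercritical), so q < 1. The extinction probability is the smaller root: q = (2/7)/(5/9) = 18/35.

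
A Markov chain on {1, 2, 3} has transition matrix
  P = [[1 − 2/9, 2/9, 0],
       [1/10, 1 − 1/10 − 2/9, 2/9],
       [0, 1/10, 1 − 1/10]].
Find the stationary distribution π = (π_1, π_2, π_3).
π = (81/661, 180/661, 400/661)

This is a birth-death chain on three states, which satisfies detailed balance: π_1 · P_{12} = π_2 · P_{21} and π_2 · P_{23} = π_3 · P_{32}.
From π_1 · 2/9 = π_2 · 1/10: π_2/π_1 = (2/9)/(1/10) = 20/9.
From π_2 · 2/9 = π_3 · 1/10: π_3/π_2 = (2/9)/(1/10) = 20/9.
Take π_1 proportional to 1; then unnormalized π = (1, 20/9, 400/81). Normalize by dividing by the sum 661/81:
  π = (81/661, 180/661, 400/661).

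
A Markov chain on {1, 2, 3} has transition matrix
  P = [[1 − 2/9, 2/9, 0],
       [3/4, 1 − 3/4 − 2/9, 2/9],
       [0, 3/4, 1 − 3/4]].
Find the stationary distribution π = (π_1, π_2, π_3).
π = (729/1009, 216/1009, 64/1009)

This is a birth-death chain on three states, which satisfies detailed balance: π_1 · P_{12} = π_2 · P_{21} and π_2 · P_{23} = π_3 · P_{32}.
From π_1 · 2/9 = π_2 · 3/4: π_2/π_1 = (2/9)/(3/4) = 8/27.
From π_2 · 2/9 = π_3 · 3/4: π_3/π_2 = (2/9)/(3/4) = 8/27.
Take π_1 proportional to 1; then unnormalized π = (1, 8/27, 64/729). Normalize by dividing by the sum 1009/729:
  π = (729/1009, 216/1009, 64/1009).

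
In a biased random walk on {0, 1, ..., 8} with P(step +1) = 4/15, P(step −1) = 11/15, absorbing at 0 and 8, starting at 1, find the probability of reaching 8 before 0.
P(hit 8 before 0) = (1 − (11/4)^1) / (1 − (11/4)^8) = 16384/30613335

Let u_k denote P(reach 8 before 0 | start at k). Boundary: u_0 = 0, u_8 = 1. Recurrence: u_k = 4/15·u_{k+1} + 11/15·u_{k-1} for 1 ≤ k ≤ 7. Try u_k = A + B·r^k with r = q/p = (11/15)/(4/15) = 11/4. Substitution satisfies the recurrence; boundary conditions give:
  u_k = (1 − r^k) / (1 − r^N) = (1 − (11/4)^1) / (1 − (11/4)^8) = 16384/30613335.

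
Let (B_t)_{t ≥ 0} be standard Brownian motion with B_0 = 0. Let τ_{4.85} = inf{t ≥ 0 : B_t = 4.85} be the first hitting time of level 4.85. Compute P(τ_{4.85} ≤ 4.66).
P(τ_{4.85} ≤ 4.66) = 2(1 − Φ(4.85/√4.66)) = 2(1 − Φ(2.2467)) ≈ 0.0247

By the reflection principle for standard BM, P(τ_b ≤ t) = 2 · P(B_t ≥ b). Since B_t ~ N(0, t), P(B_t ≥ 4.85) = 1 − Φ(4.85/√t) = 1 − Φ(4.85/√4.66) = 1 − Φ(2.2467) ≈ 0.01233. Doubling: P(τ_{4.85} ≤ 4.66) ≈ 2 · 0.01233 = 0.02466 ≈ 0.0247.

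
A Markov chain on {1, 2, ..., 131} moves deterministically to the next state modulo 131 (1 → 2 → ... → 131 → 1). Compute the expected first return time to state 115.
E[T_115 | X_0 = 115] = 131

The chain cycles deterministically, so starting at state 115 it returns in exactly 131 steps. Equivalently, the stationary distribution is uniform π_j = 1/131 for every state j, so by Kac's formula E[T_115] = 1/π_115 = 131.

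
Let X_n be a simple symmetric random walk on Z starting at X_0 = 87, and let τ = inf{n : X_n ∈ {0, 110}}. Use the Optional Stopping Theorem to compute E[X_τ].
E[X_τ] = 87

X_n is a martingale and τ is a bounded-mean stopping time (indeed τ is finite a.s. with bounded expectation since the walk is in a bounded region). By the OST, E[X_τ] = E[X_0] = 87. Equivalently: E[X_τ] = 110 · P(hit 110 first) + 0 · P(hit 0 first) = 110 · (87/110) = 87.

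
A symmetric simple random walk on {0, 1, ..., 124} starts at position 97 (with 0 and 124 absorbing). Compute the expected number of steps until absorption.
E[τ | X_0 = 97] = 2619

Let v_k = E[τ | X_0 = k]. Boundary: v_0 = v_124 = 0. Recurrence: v_k = 1 + (v_{k-1} + v_{k+1})/2 for 1 ≤ k ≤ 123. The particular solution to v_k − (v_{k-1} + v_{k+1})/2 = 1 is v_k = −k^2. Adding homogeneous solution A + B k and matching boundaries gives v_k = k (124 − k). Substituting k = 97: v_97 = 97 · 27 = 2619.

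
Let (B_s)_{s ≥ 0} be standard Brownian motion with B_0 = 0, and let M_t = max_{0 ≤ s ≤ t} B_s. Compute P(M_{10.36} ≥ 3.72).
P(M_{10.36} ≥ 3.72) = 2·P(B_{10.36} ≥ 3.72) = 2(1 − Φ(3.72/√10.36)) ≈ 0.2478

By the reflection principle for Brownian motion, P(M_t ≥ a) = 2 · P(B_t ≥ a) for a ≥ 0. Since B_t ~ N(0, t), P(B_t ≥ 3.72) = 1 − Φ(3.72/√t) = 1 − Φ(3.72/√10.36) = 1 − Φ(1.1557). So
  P(M_{10.36} ≥ 3.72) = 2(1 − Φ(1.1557)) ≈ 0.2478.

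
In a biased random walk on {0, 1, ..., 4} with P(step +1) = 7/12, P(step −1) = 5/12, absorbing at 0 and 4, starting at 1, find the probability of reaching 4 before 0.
P(hit 4 before 0) = (1 − (5/7)^1) / (1 − (5/7)^4) = 343/888

Let u_k denote P(reach 4 before 0 | start at k). Boundary: u_0 = 0, u_4 = 1. Recurrence: u_k = 7/12·u_{k+1} + 5/12·u_{k-1} for 1 ≤ k ≤ 3. Try u_k = A + B·r^k with r = q/p = (5/12)/(7/12) = 5/7. Substitution satisfies the recurrence; boundary conditions give:
  u_k = (1 − r^k) / (1 − r^N) = (1 − (5/7)^1) / (1 − (5/7)^4) = 343/888.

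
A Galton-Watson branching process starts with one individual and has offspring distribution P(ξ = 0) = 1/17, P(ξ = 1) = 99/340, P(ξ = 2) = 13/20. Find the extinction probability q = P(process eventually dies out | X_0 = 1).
q = 20/221

The pgf is f(s) = 1/17 + 99/340·s + 13/20·s². The extinction probability q is the smallest fixed point of f in [0, 1]. Setting s = f(s):
  13/20·s² + (99/340 − 1)·s + 1/17 = 0
  13/20·s² − (1/17 + 13/20)·s + 1/17 = 0
which factors as (s − 1)·(13/20·s − 1/17) = 0, giving roots s = 1 and s = (1/17)/(13/20) = 20/221.
Mean offspring μ = 99/340 + 2·13/20 = 541/340 > 1 (supercritical), so q < 1. The extinction probability is the smaller root: q = (1/17)/(13/20) = 20/221.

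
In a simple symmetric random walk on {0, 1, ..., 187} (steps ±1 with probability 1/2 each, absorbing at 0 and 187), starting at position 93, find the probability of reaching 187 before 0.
P(hit 187 before 0) = 93/187

Let u_k = P(hit 187 before 0 | start at k). Then u_0 = 0, u_187 = 1, and u_k = u_{k-1}/2 + u_{k+1}/2 for 1 ≤ k ≤ 186. This harmonic recurrence is solved by u_k = k/187, giving u_93 = 93/187.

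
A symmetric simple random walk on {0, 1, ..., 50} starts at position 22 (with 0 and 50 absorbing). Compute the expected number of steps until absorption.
E[τ | X_0 = 22] = 616

Let v_k = E[τ | X_0 = k]. Boundary: v_0 = v_50 = 0. Recurrence: v_k = 1 + (v_{k-1} + v_{k+1})/2 for 1 ≤ k ≤ 49. The particular solution to v_k − (v_{k-1} + v_{k+1})/2 = 1 is v_k = −k^2. Adding homogeneous solution A + B k and matching boundaries gives v_k = k (50 − k). Substituting k = 22: v_22 = 22 · 28 = 616.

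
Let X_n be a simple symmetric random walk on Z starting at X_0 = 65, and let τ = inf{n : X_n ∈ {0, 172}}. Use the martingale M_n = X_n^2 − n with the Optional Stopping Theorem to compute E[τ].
E[τ] = 6955

M_n = X_n^2 − n is a martingale (since E[X_{n+1}^2 | F_n] = X_n^2 + 1). By OST (τ has finite mean in a bounded region), E[M_τ] = E[M_0] = X_0^2 − 0 = 65^2 = 4225. Also E[M_τ] = E[X_τ^2] − E[τ]. The walk exits at 0 or 172, with P(hit 172 first) = 65/172, so E[X_τ^2] = 172^2 · 65/172 + 0 = 11180. Thus E[τ] = E[X_τ^2] − E[M_τ] = 11180 − 4225 = 6955 = 65(172 − 65) = 6955.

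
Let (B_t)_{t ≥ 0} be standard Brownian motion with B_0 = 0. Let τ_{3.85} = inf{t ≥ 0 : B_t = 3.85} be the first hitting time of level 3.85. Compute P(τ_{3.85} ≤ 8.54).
P(τ_{3.85} ≤ 8.54) = 2(1 − Φ(3.85/√8.54)) = 2(1 − Φ(1.3174)) ≈ 0.1877

By the reflection principle for standard BM, P(τ_b ≤ t) = 2 · P(B_t ≥ b). Since B_t ~ N(0, t), P(B_t ≥ 3.85) = 1 − Φ(3.85/√t) = 1 − Φ(3.85/√8.54) = 1 − Φ(1.3174) ≈ 0.09385. Doubling: P(τ_{3.85} ≤ 8.54) ≈ 2 · 0.09385 = 0.18770 ≈ 0.1877.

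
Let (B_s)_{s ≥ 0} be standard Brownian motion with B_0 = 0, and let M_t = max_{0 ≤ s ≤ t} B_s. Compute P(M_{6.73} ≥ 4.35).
P(M_{6.73} ≥ 4.35) = 2·P(B_{6.73} ≥ 4.35) = 2(1 − Φ(4.35/√6.73)) ≈ 0.0936

By the reflection principle for Brownian motion, P(M_t ≥ a) = 2 · P(B_t ≥ a) for a ≥ 0. Since B_t ~ N(0, t), P(B_t ≥ 4.35) = 1 − Φ(4.35/√t) = 1 − Φ(4.35/√6.73) = 1 − Φ(1.6768). So
  P(M_{6.73} ≥ 4.35) = 2(1 − Φ(1.6768)) ≈ 0.0936.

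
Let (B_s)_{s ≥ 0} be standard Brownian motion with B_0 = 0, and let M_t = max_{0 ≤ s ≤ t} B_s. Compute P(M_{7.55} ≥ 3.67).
P(M_{7.55} ≥ 3.67) = 2·P(B_{7.55} ≥ 3.67) = 2(1 − Φ(3.67/√7.55)) ≈ 0.1817

By the reflection principle for Brownian motion, P(M_t ≥ a) = 2 · P(B_t ≥ a) for a ≥ 0. Since B_t ~ N(0, t), P(B_t ≥ 3.67) = 1 − Φ(3.67/√t) = 1 − Φ(3.67/√7.55) = 1 − Φ(1.3356). So
  P(M_{7.55} ≥ 3.67) = 2(1 − Φ(1.3356)) ≈ 0.1817.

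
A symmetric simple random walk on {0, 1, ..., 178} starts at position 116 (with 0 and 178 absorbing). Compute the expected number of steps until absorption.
E[τ | X_0 = 116] = 7192

Let v_k = E[τ | X_0 = k]. Boundary: v_0 = v_178 = 0. Recurrence: v_k = 1 + (v_{k-1} + v_{k+1})/2 for 1 ≤ k ≤ 177. The particular solution to v_k − (v_{k-1} + v_{k+1})/2 = 1 is v_k = −k^2. Adding homogeneous solution A + B k and matching boundaries gives v_k = k (178 − k). Substituting k = 116: v_116 = 116 · 62 = 7192.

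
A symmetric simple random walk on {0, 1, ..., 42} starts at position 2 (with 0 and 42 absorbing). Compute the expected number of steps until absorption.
E[τ | X_0 = 2] = 80

Let v_k = E[τ | X_0 = k]. Boundary: v_0 = v_42 = 0. Recurrence: v_k = 1 + (v_{k-1} + v_{k+1})/2 for 1 ≤ k ≤ 41. The particular solution to v_k − (v_{k-1} + v_{k+1})/2 = 1 is v_k = −k^2. Adding homogeneous solution A + B k and matching boundaries gives v_k = k (42 − k). Substituting k = 2: v_2 = 2 · 40 = 80.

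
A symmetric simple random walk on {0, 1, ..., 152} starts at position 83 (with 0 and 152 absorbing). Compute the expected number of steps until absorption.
E[τ | X_0 = 83] = 5727

Let v_k = E[τ | X_0 = k]. Boundary: v_0 = v_152 = 0. Recurrence: v_k = 1 + (v_{k-1} + v_{k+1})/2 for 1 ≤ k ≤ 151. The particular solution to v_k − (v_{k-1} + v_{k+1})/2 = 1 is v_k = −k^2. Adding homogeneous solution A + B k and matching boundaries gives v_k = k (152 − k). Substituting k = 83: v_83 = 83 · 69 = 5727.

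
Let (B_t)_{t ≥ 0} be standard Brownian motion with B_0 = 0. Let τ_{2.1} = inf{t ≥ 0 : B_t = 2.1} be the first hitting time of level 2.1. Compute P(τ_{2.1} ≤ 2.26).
P(τ_{2.1} ≤ 2.26) = 2(1 − Φ(2.1/√2.26)) = 2(1 − Φ(1.3969)) ≈ 0.1624

By the reflection principle for standard BM, P(τ_b ≤ t) = 2 · P(B_t ≥ b). Since B_t ~ N(0, t), P(B_t ≥ 2.1) = 1 − Φ(2.1/√t) = 1 − Φ(2.1/√2.26) = 1 − Φ(1.3969) ≈ 0.08122. Doubling: P(τ_{2.1} ≤ 2.26) ≈ 2 · 0.08122 = 0.16244 ≈ 0.1624.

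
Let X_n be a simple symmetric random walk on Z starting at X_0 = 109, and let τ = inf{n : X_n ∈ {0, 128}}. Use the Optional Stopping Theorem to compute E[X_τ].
E[X_τ] = 109

X_n is a martingale and τ is a bounded-mean stopping time (indeed τ is finite a.s. with bounded expectation since the walk is in a bounded region). By the OST, E[X_τ] = E[X_0] = 109. Equivalently: E[X_τ] = 128 · P(hit 128 first) + 0 · P(hit 0 first) = 128 · (109/128) = 109.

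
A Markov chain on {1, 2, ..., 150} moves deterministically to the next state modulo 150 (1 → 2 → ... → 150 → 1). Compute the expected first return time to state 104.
E[T_104 | X_0 = 104] = 150

The chain cycles deterministically, so starting at state 104 it returns in exactly 150 steps. Equivalently, the stationary distribution is uniform π_j = 1/150 for every state j, so by Kac's formula E[T_104] = 1/π_104 = 150.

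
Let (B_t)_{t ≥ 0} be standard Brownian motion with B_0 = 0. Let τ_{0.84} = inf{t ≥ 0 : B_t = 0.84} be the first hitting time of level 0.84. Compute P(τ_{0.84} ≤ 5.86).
P(τ_{0.84} ≤ 5.86) = 2(1 − Φ(0.84/√5.86)) = 2(1 − Φ(0.3470)) ≈ 0.7286

By the reflection principle for standard BM, P(τ_b ≤ t) = 2 · P(B_t ≥ b). Since B_t ~ N(0, t), P(B_t ≥ 0.84) = 1 − Φ(0.84/√t) = 1 − Φ(0.84/√5.86) = 1 − Φ(0.3470) ≈ 0.36430. Doubling: P(τ_{0.84} ≤ 5.86) ≈ 2 · 0.36430 = 0.72860 ≈ 0.7286.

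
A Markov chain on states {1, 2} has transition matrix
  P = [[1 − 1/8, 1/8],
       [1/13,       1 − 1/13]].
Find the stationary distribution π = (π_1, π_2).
π_1 = 8/21, π_2 = 13/21

Solve πP = π with π_1 + π_2 = 1. From πP = π: π_1 · (1 − 1/8) + π_2 · 1/13 = π_1 ⇒ π_2 · 1/13 = π_1 · 1/8 ⇒ π_2/π_1 = (1/8)/(1/13) = 13/8. Together with π_1 + π_2 = 1:
  π_1 = (1/13)/(1/8 + 1/13) = (1/13)/(21/104) = 8/21,
  π_2 = (1/8)/(1/8 + 1/13) = (1/8)/(21/104) = 13/21.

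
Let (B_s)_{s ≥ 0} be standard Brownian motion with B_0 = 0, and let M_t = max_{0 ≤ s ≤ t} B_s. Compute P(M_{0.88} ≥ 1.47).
P(M_{0.88} ≥ 1.47) = 2·P(B_{0.88} ≥ 1.47) = 2(1 − Φ(1.47/√0.88)) ≈ 0.1171

By the reflection principle for Brownian motion, P(M_t ≥ a) = 2 · P(B_t ≥ a) for a ≥ 0. Since B_t ~ N(0, t), P(B_t ≥ 1.47) = 1 − Φ(1.47/√t) = 1 − Φ(1.47/√0.88) = 1 − Φ(1.5670). So
  P(M_{0.88} ≥ 1.47) = 2(1 − Φ(1.5670)) ≈ 0.1171.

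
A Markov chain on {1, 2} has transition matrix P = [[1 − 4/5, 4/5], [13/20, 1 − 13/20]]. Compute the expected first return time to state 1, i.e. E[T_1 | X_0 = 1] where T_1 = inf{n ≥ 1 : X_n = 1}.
E[T_1 | X_0 = 1] = 1/π_1 = 29/13

For an irreducible recurrent Markov chain with stationary distribution π, E[T_i | X_0 = i] = 1/π_i (Kac's formula). Here π_1 = (13/20)/(4/5 + 13/20) = (13/20)/(29/20) = 13/29, so E[T_1 | X_0 = 1] = 1/π_1 = (4/5 + 13/20)/(13/20) = (29/20)/(13/20) = 29/13.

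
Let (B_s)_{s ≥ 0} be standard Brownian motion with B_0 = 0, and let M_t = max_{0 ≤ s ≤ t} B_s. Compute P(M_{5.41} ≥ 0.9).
P(M_{5.41} ≥ 0.9) = 2·P(B_{5.41} ≥ 0.9) = 2(1 − Φ(0.9/√5.41)) ≈ 0.6988

By the reflection principle for Brownian motion, P(M_t ≥ a) = 2 · P(B_t ≥ a) for a ≥ 0. Since B_t ~ N(0, t), P(B_t ≥ 0.9) = 1 − Φ(0.9/√t) = 1 − Φ(0.9/√5.41) = 1 − Φ(0.3869). So
  P(M_{5.41} ≥ 0.9) = 2(1 − Φ(0.3869)) ≈ 0.6988.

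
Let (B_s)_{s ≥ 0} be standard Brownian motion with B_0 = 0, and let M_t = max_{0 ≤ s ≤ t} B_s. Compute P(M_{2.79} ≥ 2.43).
P(M_{2.79} ≥ 2.43) = 2·P(B_{2.79} ≥ 2.43) = 2(1 − Φ(2.43/√2.79)) ≈ 0.1457

By the reflection principle for Brownian motion, P(M_t ≥ a) = 2 · P(B_t ≥ a) for a ≥ 0. Since B_t ~ N(0, t), P(B_t ≥ 2.43) = 1 − Φ(2.43/√t) = 1 − Φ(2.43/√2.79) = 1 − Φ(1.4548). So
  P(M_{2.79} ≥ 2.43) = 2(1 − Φ(1.4548)) ≈ 0.1457.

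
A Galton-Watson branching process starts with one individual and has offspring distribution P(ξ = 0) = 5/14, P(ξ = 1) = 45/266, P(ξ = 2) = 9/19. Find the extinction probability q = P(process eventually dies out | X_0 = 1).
q = 95/126

The pgf is f(s) = 5/14 + 45/266·s + 9/19·s². The extinction probability q is the smallest fixed point of f in [0, 1]. Setting s = f(s):
  9/19·s² + (45/266 − 1)·s + 5/14 = 0
  9/19·s² − (5/14 + 9/19)·s + 5/14 = 0
which factors as (s − 1)·(9/19·s − 5/14) = 0, giving roots s = 1 and s = (5/14)/(9/19) = 95/126.
Mean offspring μ = 45/266 + 2·9/19 = 297/266 > 1 (supercritical), so q < 1. The extinction probability is the smaller root: q = (5/14)/(9/19) = 95/126.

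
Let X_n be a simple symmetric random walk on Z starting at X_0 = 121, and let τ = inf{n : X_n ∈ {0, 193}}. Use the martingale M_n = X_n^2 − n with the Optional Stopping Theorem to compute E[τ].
E[τ] = 8712

M_n = X_n^2 − n is a martingale (since E[X_{n+1}^2 | F_n] = X_n^2 + 1). By OST (τ has finite mean in a bounded region), E[M_τ] = E[M_0] = X_0^2 − 0 = 121^2 = 14641. Also E[M_τ] = E[X_τ^2] − E[τ]. The walk exits at 0 or 193, with P(hit 193 first) = 121/193, so E[X_τ^2] = 193^2 · 121/193 + 0 = 23353. Thus E[τ] = E[X_τ^2] − E[M_τ] = 23353 − 14641 = 8712 = 121(193 − 121) = 8712.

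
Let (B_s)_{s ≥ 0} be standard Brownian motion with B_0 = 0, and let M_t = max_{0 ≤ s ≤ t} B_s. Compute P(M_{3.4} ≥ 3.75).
P(M_{3.4} ≥ 3.75) = 2·P(B_{3.4} ≥ 3.75) = 2(1 − Φ(3.75/√3.4)) ≈ 0.0420

By the reflection principle for Brownian motion, P(M_t ≥ a) = 2 · P(B_t ≥ a) for a ≥ 0. Since B_t ~ N(0, t), P(B_t ≥ 3.75) = 1 − Φ(3.75/√t) = 1 − Φ(3.75/√3.4) = 1 − Φ(2.0337). So
  P(M_{3.4} ≥ 3.75) = 2(1 − Φ(2.0337)) ≈ 0.0420.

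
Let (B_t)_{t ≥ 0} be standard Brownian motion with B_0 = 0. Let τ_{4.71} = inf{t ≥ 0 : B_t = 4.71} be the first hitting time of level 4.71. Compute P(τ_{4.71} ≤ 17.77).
P(τ_{4.71} ≤ 17.77) = 2(1 − Φ(4.71/√17.77)) = 2(1 − Φ(1.1173)) ≈ 0.2639

By the reflection principle for standard BM, P(τ_b ≤ t) = 2 · P(B_t ≥ b). Since B_t ~ N(0, t), P(B_t ≥ 4.71) = 1 − Φ(4.71/√t) = 1 − Φ(4.71/√17.77) = 1 − Φ(1.1173) ≈ 0.13193. Doubling: P(τ_{4.71} ≤ 17.77) ≈ 2 · 0.13193 = 0.26386 ≈ 0.2639.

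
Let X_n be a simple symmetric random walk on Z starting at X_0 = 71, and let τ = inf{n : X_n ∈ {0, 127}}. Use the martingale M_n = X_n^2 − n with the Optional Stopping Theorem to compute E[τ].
E[τ] = 3976

M_n = X_n^2 − n is a martingale (since E[X_{n+1}^2 | F_n] = X_n^2 + 1). By OST (τ has finite mean in a bounded region), E[M_τ] = E[M_0] = X_0^2 − 0 = 71^2 = 5041. Also E[M_τ] = E[X_τ^2] − E[τ]. The walk exits at 0 or 127, with P(hit 127 first) = 71/127, so E[X_τ^2] = 127^2 · 71/127 + 0 = 9017. Thus E[τ] = E[X_τ^2] − E[M_τ] = 9017 − 5041 = 3976 = 71(127 − 71) = 3976.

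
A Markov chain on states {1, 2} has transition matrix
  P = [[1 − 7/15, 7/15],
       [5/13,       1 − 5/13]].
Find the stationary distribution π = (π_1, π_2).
π_1 = 75/166, π_2 = 91/166

Solve πP = π with π_1 + π_2 = 1. From πP = π: π_1 · (1 − 7/15) + π_2 · 5/13 = π_1 ⇒ π_2 · 5/13 = π_1 · 7/15 ⇒ π_2/π_1 = (7/15)/(5/13) = 91/75. Together with π_1 + π_2 = 1:
  π_1 = (5/13)/(7/15 + 5/13) = (5/13)/(166/195) = 75/166,
  π_2 = (7/15)/(7/15 + 5/13) = (7/15)/(166/195) = 91/166.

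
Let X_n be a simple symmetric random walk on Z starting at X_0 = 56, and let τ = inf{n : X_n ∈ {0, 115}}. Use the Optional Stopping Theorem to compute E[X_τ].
E[X_τ] = 56

X_n is a martingale and τ is a bounded-mean stopping time (indeed τ is finite a.s. with bounded expectation since the walk is in a bounded region). By the OST, E[X_τ] = E[X_0] = 56. Equivalently: E[X_τ] = 115 · P(hit 115 first) + 0 · P(hit 0 first) = 115 · (56/115) = 56.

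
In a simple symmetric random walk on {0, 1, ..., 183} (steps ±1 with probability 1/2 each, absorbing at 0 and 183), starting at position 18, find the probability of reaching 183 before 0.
P(hit 183 before 0) = 18/183 = 6/61

Let u_k = P(hit 183 before 0 | start at k). Then u_0 = 0, u_183 = 1, and u_k = u_{k-1}/2 + u_{k+1}/2 for 1 ≤ k ≤ 182. This harmonic recurrence is solved by u_k = k/183, giving u_18 = 18/183 = 6/61.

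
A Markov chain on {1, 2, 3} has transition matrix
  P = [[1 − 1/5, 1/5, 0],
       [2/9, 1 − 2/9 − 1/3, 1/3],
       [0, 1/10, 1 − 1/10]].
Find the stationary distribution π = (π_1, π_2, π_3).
π = (10/49, 9/49, 30/49)

This is a birth-death chain on three states, which satisfies detailed balance: π_1 · P_{12} = π_2 · P_{21} and π_2 · P_{23} = π_3 · P_{32}.
From π_1 · 1/5 = π_2 · 2/9: π_2/π_1 = (1/5)/(2/9) = 9/10.
From π_2 · 1/3 = π_3 · 1/10: π_3/π_2 = (1/3)/(1/10) = 10/3.
Take π_1 proportional to 1; then unnormalized π = (1, 9/10, 3). Normalize by dividing by the sum 49/10:
  π = (10/49, 9/49, 30/49).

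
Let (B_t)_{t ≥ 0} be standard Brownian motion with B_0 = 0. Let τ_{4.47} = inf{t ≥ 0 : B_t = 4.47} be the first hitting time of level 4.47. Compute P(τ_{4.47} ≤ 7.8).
P(τ_{4.47} ≤ 7.8) = 2(1 − Φ(4.47/√7.8)) = 2(1 − Φ(1.6005)) ≈ 0.1095

By the reflection principle for standard BM, P(τ_b ≤ t) = 2 · P(B_t ≥ b). Since B_t ~ N(0, t), P(B_t ≥ 4.47) = 1 − Φ(4.47/√t) = 1 − Φ(4.47/√7.8) = 1 − Φ(1.6005) ≈ 0.05474. Doubling: P(τ_{4.47} ≤ 7.8) ≈ 2 · 0.05474 = 0.10948 ≈ 0.1095.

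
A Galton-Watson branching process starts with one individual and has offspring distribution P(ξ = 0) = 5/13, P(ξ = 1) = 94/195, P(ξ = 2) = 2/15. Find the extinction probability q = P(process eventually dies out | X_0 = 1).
q = 1

Mean offspring μ = 0·5/13 + 1·94/195 + 2·2/15 = 146/195 ≤ 1. For μ ≤ 1 with offspring not concentrated at 1, the Galton-Watson process goes extinct almost surely, so q = 1.
(Algebraic check: The pgf is f(s) = 5/13 + 94/195·s + 2/15·s². The extinction probability q is the smallest fixed point of f in [0, 1]. Setting s = f(s):
  2/15·s² + (94/195 − 1)·s + 5/13 = 0
  2/15·s² − (5/13 + 2/15)·s + 5/13 = 0
which factors as (s − 1)·(2/15·s − 5/13) = 0, giving roots s = 1 and s = (5/13)/(2/15) = 75/26. Since 75/26 ≥ 1, the smallest root in [0, 1] is s = 1.)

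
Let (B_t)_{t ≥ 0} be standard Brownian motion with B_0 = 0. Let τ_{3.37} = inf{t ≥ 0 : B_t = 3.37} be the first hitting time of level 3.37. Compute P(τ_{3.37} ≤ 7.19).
P(τ_{3.37} ≤ 7.19) = 2(1 − Φ(3.37/√7.19)) = 2(1 − Φ(1.2568)) ≈ 0.2088

By the reflection principle for standard BM, P(τ_b ≤ t) = 2 · P(B_t ≥ b). Since B_t ~ N(0, t), P(B_t ≥ 3.37) = 1 − Φ(3.37/√t) = 1 − Φ(3.37/√7.19) = 1 − Φ(1.2568) ≈ 0.10441. Doubling: P(τ_{3.37} ≤ 7.19) ≈ 2 · 0.10441 = 0.20882 ≈ 0.2088.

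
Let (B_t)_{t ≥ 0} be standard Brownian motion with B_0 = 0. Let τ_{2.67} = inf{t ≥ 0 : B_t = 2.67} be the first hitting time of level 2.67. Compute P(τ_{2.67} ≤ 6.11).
P(τ_{2.67} ≤ 6.11) = 2(1 − Φ(2.67/√6.11)) = 2(1 − Φ(1.0802)) ≈ 0.2801

By the reflection principle for standard BM, P(τ_b ≤ t) = 2 · P(B_t ≥ b). Since B_t ~ N(0, t), P(B_t ≥ 2.67) = 1 − Φ(2.67/√t) = 1 − Φ(2.67/√6.11) = 1 − Φ(1.0802) ≈ 0.14003. Doubling: P(τ_{2.67} ≤ 6.11) ≈ 2 · 0.14003 = 0.28006 ≈ 0.2801.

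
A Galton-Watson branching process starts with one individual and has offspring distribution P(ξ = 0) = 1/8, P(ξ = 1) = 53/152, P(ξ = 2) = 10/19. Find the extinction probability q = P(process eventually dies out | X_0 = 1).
q = 19/80

The pgf is f(s) = 1/8 + 53/152·s + 10/19·s². The extinction probability q is the smallest fixed point of f in [0, 1]. Setting s = f(s):
  10/19·s² + (53/152 − 1)·s + 1/8 = 0
  10/19·s² − (1/8 + 10/19)·s + 1/8 = 0
which factors as (s − 1)·(10/19·s − 1/8) = 0, giving roots s = 1 and s = (1/8)/(10/19) = 19/80.
Mean offspring μ = 53/152 + 2·10/19 = 213/152 > 1 (supercritical), so q < 1. The extinction probability is the smaller root: q = (1/8)/(10/19) = 19/80.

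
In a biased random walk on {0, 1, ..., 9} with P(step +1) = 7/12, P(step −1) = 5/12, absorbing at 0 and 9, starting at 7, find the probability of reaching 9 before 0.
P(hit 9 before 0) = (1 − (5/7)^7) / (1 − (5/7)^9) = 18262741/19200241

Let u_k denote P(reach 9 before 0 | start at k). Boundary: u_0 = 0, u_9 = 1. Recurrence: u_k = 7/12·u_{k+1} + 5/12·u_{k-1} for 1 ≤ k ≤ 8. Try u_k = A + B·r^k with r = q/p = (5/12)/(7/12) = 5/7. Substitution satisfies the recurrence; boundary conditions give:
  u_k = (1 − r^k) / (1 − r^N) = (1 − (5/7)^7) / (1 − (5/7)^9) = 18262741/19200241.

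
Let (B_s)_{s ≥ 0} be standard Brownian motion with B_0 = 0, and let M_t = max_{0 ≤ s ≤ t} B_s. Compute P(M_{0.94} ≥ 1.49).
P(M_{0.94} ≥ 1.49) = 2·P(B_{0.94} ≥ 1.49) = 2(1 − Φ(1.49/√0.94)) ≈ 0.1243

By the reflection principle for Brownian motion, P(M_t ≥ a) = 2 · P(B_t ≥ a) for a ≥ 0. Since B_t ~ N(0, t), P(B_t ≥ 1.49) = 1 − Φ(1.49/√t) = 1 − Φ(1.49/√0.94) = 1 − Φ(1.5368). So
  P(M_{0.94} ≥ 1.49) = 2(1 − Φ(1.5368)) ≈ 0.1243.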